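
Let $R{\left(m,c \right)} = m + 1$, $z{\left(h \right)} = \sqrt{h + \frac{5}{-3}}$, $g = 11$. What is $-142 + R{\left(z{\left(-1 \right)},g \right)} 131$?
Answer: $-11 + \frac{262 i \sqrt{6}}{3} \approx -11.0 + 213.92 i$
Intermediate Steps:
$z{\left(h \right)} = \sqrt{- \frac{5}{3} + h}$ ($z{\left(h \right)} = \sqrt{h + 5 \left(- \frac{1}{3}\right)} = \sqrt{h - \frac{5}{3}} = \sqrt{- \frac{5}{3} + h}$)
$R{\left(m,c \right)} = 1 + m$
$-142 + R{\left(z{\left(-1 \right)},g \right)} 131 = -142 + \left(1 + \frac{\sqrt{-15 + 9 \left(-1\right)}}{3}\right) 131 = -142 + \left(1 + \frac{\sqrt{-15 - 9}}{3}\right) 131 = -142 + \left(1 + \frac{\sqrt{-24}}{3}\right) 131 = -142 + \left(1 + \frac{2 i \sqrt{6}}{3}\right) 131 = -142 + \left(131 + \frac{262 i \sqrt{6}}{3}\right) = -11 + \frac{262 i \sqrt{6}}{3}$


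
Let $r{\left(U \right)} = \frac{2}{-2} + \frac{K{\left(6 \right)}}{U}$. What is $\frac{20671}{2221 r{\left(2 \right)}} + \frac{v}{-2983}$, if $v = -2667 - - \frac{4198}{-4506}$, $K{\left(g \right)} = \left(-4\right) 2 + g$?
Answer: $- \frac{112223373329}{29853344958} \approx -3.7592$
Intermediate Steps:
$K{\left(g \right)} = -8 + g$
$v = - \frac{6010850}{2253}$ ($v = -2667 - \left(-4198\right) \left(- \frac{1}{4506}\right) = -2667 - \frac{2099}{2253} = - \frac{6010850}{2253} \approx -2667.9$)
$r{\left(U \right)} = -1 - \frac{2}{U}$ ($r{\left(U \right)} = \frac{2}{-2} + \frac{-8 + 6}{U} = 2 \left(- \frac{1}{2}\right) - \frac{2}{U} = -1 - \frac{2}{U}$)
$\frac{20671}{2221 r{\left(2 \right)}} + \frac{v}{-2983} = \frac{20671}{2221 \frac{-2 - 2}{2}} - \frac{6010850}{2253 \left(-2983\right)} = \frac{20671}{2221 \frac{-2 - 2}{2}} - - \frac{6010850}{6720699} = \frac{20671}{2221 \cdot \frac{1}{2} \left(-4\right)} + \frac{6010850}{6720699} = \frac{20671}{2221 \left(-2\right)} + \frac{6010850}{6720699} = \frac{20671}{-4442} + \frac{6010850}{6720699} = 20671 \left(- \frac{1}{4442}\right) + \frac{6010850}{6720699} = - \frac{20671}{4442} + \frac{6010850}{6720699} = - \frac{112223373329}{29853344958}$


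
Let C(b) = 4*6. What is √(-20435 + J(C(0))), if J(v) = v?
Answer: I*√20411 ≈ 142.87*I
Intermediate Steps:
C(b) = 24
√(-20435 + J(C(0))) = √(-20435 + 24) = √(-20411) = I*√20411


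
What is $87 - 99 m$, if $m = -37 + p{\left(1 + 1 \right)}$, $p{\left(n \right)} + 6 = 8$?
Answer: $3552$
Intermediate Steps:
$p{\left(n \right)} = 2$ ($p{\left(n \right)} = -6 + 8 = 2$)
$m = -35$ ($m = -37 + 2 = -35$)
$87 - 99 m = 87 - -3465 = 87 + 3465 = 3552$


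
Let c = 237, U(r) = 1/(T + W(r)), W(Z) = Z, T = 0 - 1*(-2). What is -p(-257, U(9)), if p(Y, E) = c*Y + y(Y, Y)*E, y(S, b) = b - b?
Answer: 60909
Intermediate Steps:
T = 2 (T = 0 + 2 = 2)
y(S, b) = 0
U(r) = 1/(2 + r)
p(Y, E) = 237*Y (p(Y, E) = 237*Y + 0*E = 237*Y + 0 = 237*Y)
-p(-257, U(9)) = -237*(-257) = -1*(-60909) = 60909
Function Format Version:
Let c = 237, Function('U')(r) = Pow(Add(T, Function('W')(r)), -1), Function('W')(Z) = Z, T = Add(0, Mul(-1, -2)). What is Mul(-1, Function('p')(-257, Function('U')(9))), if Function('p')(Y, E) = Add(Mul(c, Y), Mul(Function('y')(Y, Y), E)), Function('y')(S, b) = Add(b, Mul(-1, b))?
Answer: 60909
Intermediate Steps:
T = 2 (T = Add(0, 2) = 2)
Function('y')(S, b) = 0
Function('U')(r) = Pow(Add(2, r), -1)
Function('p')(Y, E) = Mul(237, Y) (Function('p')(Y, E) = Add(Mul(237, Y), Mul(0, E)) = Add(Mul(237, Y), 0) = Mul(237, Y))
Mul(-1, Function('p')(-257, Function('U')(9))) = Mul(-1, Mul(237, -257)) = Mul(-1, -60909) = 60909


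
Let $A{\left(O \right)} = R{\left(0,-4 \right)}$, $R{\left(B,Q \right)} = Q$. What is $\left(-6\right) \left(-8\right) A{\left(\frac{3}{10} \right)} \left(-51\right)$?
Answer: $9792$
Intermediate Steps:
$A{\left(O \right)} = -4$
$\left(-6\right) \left(-8\right) A{\left(\frac{3}{10} \right)} \left(-51\right) = \left(-6\right) \left(-8\right) \left(-4\right) \left(-51\right) = 48 \left(-4\right) \left(-51\right) = \left(-192\right) \left(-51\right) = 9792$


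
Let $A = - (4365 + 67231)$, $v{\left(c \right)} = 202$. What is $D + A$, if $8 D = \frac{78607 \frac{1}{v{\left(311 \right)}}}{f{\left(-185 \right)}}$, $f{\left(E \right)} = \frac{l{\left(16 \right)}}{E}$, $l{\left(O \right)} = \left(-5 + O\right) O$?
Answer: $- \frac{20377590231}{284416} \approx -71647.0$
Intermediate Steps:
$l{\left(O \right)} = O \left(-5 + O\right)$
$f{\left(E \right)} = \frac{176}{E}$ ($f{\left(E \right)} = \frac{16 \left(-5 + 16\right)}{E} = \frac{16 \cdot 11}{E} = \frac{176}{E}$)
$A = -71596$ ($A = \left(-1\right) 71596 = -71596$)
$D = - \frac{14542295}{284416}$ ($D = \frac{\frac{78607}{202} \frac{1}{176 \frac{1}{-185}}}{8} = \frac{78607 \cdot \frac{1}{202} \frac{1}{176 \left(- \frac{1}{185}\right)}}{8} = \frac{\frac{78607}{202} \frac{1}{- \frac{176}{185}}}{8} = \frac{\frac{78607}{202} \left(- \frac{185}{176}\right)}{8} = \frac{1}{8} \left(- \frac{14542295}{35552}\right) = - \frac{14542295}{284416} \approx -51.13$)
$D + A = - \frac{14542295}{284416} - 71596 = - \frac{20377590231}{284416}$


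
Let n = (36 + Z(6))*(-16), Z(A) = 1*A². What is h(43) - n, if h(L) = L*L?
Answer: 3001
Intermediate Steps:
Z(A) = A²
n = -1152 (n = (36 + 6²)*(-16) = (36 + 36)*(-16) = 72*(-16) = -1152)
h(L) = L²
h(43) - n = 43² - 1*(-1152) = 1849 + 1152 = 3001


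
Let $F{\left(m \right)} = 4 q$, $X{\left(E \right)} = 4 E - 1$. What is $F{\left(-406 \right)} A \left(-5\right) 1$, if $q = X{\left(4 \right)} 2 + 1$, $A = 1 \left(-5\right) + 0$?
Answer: $3100$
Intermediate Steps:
$X{\left(E \right)} = -1 + 4 E$
$A = -5$ ($A = -5 + 0 = -5$)
$q = 31$ ($q = \left(-1 + 4 \cdot 4\right) 2 + 1 = \left(-1 + 16\right) 2 + 1 = 15 \cdot 2 + 1 = 30 + 1 = 31$)
$F{\left(m \right)} = 124$ ($F{\left(m \right)} = 4 \cdot 31 = 124$)
$F{\left(-406 \right)} A \left(-5\right) 1 = 124 \left(-5\right) \left(-5\right) 1 = 124 \cdot 25 \cdot 1 = 124 \cdot 25 = 3100$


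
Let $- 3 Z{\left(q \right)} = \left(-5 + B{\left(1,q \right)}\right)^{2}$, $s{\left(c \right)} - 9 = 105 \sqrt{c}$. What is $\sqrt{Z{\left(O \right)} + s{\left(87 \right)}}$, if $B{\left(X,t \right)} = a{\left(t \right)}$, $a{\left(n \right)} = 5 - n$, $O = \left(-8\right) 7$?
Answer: $\frac{\sqrt{-9327 + 945 \sqrt{87}}}{3} \approx 7.5471 i$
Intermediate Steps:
$O = -56$
$s{\left(c \right)} = 9 + 105 \sqrt{c}$
$B{\left(X,t \right)} = 5 - t$
$Z{\left(q \right)} = - \frac{q^{2}}{3}$ ($Z{\left(q \right)} = - \frac{\left(-5 - \left(-5 + q\right)\right)^{2}}{3} = - \frac{\left(- q\right)^{2}}{3} = - \frac{q^{2}}{3}$)
$\sqrt{Z{\left(O \right)} + s{\left(87 \right)}} = \sqrt{- \frac{\left(-56\right)^{2}}{3} + \left(9 + 105 \sqrt{87}\right)} = \sqrt{\left(- \frac{1}{3}\right) 3136 + \left(9 + 105 \sqrt{87}\right)} = \sqrt{- \frac{3136}{3} + \left(9 + 105 \sqrt{87}\right)} = \sqrt{- \frac{3109}{3} + 105 \sqrt{87}}$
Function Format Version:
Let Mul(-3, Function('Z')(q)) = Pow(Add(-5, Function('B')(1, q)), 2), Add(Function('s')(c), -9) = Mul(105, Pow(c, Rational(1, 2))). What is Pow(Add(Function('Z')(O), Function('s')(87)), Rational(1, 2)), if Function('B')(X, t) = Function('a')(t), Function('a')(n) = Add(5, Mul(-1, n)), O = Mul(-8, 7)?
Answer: Mul(Rational(1, 3), Pow(Add(-9327, Mul(945, Pow(87, Rational(1, 2)))), Rational(1, 2))) ≈ Mul(7.5471, I)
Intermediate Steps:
O = -56
Function('s')(c) = Add(9, Mul(105, Pow(c, Rational(1, 2))))
Function('B')(X, t) = Add(5, Mul(-1, t))
Function('Z')(q) = Mul(Rational(-1, 3), Pow(q, 2)) (Function('Z')(q) = Mul(Rational(-1, 3), Pow(Add(-5, Add(5, Mul(-1, q))), 2)) = Mul(Rational(-1, 3), Pow(Mul(-1, q), 2)) = Mul(Rational(-1, 3), Pow(q, 2)))
Pow(Add(Function('Z')(O), Function('s')(87)), Rational(1, 2)) = Pow(Add(Mul(Rational(-1, 3), Pow(-56, 2)), Add(9, Mul(105, Pow(87, Rational(1, 2))))), Rational(1, 2)) = Pow(Add(Mul(Rational(-1, 3), 3136), Add(9, Mul(105, Pow(87, Rational(1, 2))))), Rational(1, 2)) = Pow(Add(Rational(-3136, 3), Add(9, Mul(105, Pow(87, Rational(1, 2))))), Rational(1, 2)) = Pow(Add(Rational(-3109, 3), Mul(105, Pow(87, Rational(1, 2)))), Rational(1, 2))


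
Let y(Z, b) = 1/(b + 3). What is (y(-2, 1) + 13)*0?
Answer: 0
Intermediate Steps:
y(Z, b) = 1/(3 + b)
(y(-2, 1) + 13)*0 = (1/(3 + 1) + 13)*0 = (1/4 + 13)*0 = (¼ + 13)*0 = (53/4)*0 = 0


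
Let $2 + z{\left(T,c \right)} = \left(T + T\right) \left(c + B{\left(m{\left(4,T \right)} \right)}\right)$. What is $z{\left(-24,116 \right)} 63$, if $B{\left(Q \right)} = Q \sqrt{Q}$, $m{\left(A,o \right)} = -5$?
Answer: $-350910 + 15120 i \sqrt{5} \approx -3.5091 \cdot 10^{5} + 33809.0 i$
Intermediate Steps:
$B{\left(Q \right)} = Q^{\frac{3}{2}}$
$z{\left(T,c \right)} = -2 + 2 T \left(c - 5 i \sqrt{5}\right)$ ($z{\left(T,c \right)} = -2 + \left(T + T\right) \left(c + \left(-5\right)^{\frac{3}{2}}\right) = -2 + 2 T \left(c - 5 i \sqrt{5}\right)$)
$z{\left(-24,116 \right)} 63 = \left(-2 + 2 \left(-24\right) 116 - 10 i \left(-24\right) \sqrt{5}\right) 63 = \left(-2 - 5568 + 240 i \sqrt{5}\right) 63 = \left(-5570 + 240 i \sqrt{5}\right) 63 = -350910 + 15120 i \sqrt{5}$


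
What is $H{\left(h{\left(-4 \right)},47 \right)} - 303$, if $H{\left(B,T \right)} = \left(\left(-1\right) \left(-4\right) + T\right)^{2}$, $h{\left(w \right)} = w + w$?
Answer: $2298$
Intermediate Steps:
$h{\left(w \right)} = 2 w$
$H{\left(B,T \right)} = \left(4 + T\right)^{2}$
$H{\left(h{\left(-4 \right)},47 \right)} - 303 = \left(4 + 47\right)^{2} - 303 = 51^{2} - 303 = 2601 - 303 = 2298$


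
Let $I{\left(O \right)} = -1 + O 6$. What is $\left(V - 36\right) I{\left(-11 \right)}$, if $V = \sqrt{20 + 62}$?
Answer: $2412 - 67 \sqrt{82} \approx 1805.3$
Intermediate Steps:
$V = \sqrt{82} \approx 9.0554$
$I{\left(O \right)} = -1 + 6 O$
$\left(V - 36\right) I{\left(-11 \right)} = \left(\sqrt{82} - 36\right) \left(-1 + 6 \left(-11\right)\right) = \left(-36 + \sqrt{82}\right) \left(-1 - 66\right) = \left(-36 + \sqrt{82}\right) \left(-67\right) = 2412 - 67 \sqrt{82}$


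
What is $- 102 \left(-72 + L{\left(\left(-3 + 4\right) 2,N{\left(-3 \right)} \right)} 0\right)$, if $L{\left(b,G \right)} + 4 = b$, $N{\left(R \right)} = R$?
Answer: $7344$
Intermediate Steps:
$L{\left(b,G \right)} = -4 + b$
$- 102 \left(-72 + L{\left(\left(-3 + 4\right) 2,N{\left(-3 \right)} \right)} 0\right) = - 102 \left(-72 + \left(-4 + \left(-3 + 4\right) 2\right) 0\right) = - 102 \left(-72 + \left(-4 + 1 \cdot 2\right) 0\right) = - 102 \left(-72 + \left(-4 + 2\right) 0\right) = - 102 \left(-72 - 0\right) = - 102 \left(-72 + 0\right) = \left(-102\right) \left(-72\right) = 7344$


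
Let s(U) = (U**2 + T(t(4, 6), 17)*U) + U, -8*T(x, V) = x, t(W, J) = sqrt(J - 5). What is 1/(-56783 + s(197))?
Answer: -8/142413 ≈ -5.6175e-5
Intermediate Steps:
t(W, J) = sqrt(-5 + J)
T(x, V) = -x/8
s(U) = U**2 + 7*U/8 (s(U) = (U**2 + (-sqrt(-5 + 6)/8)*U) + U = (U**2 + (-sqrt(1)/8)*U) + U = (U**2 + (-1/8*1)*U) + U = (U**2 - U/8) + U = U**2 + 7*U/8)
1/(-56783 + s(197)) = 1/(-56783 + (1/8)*197*(7 + 8*197)) = 1/(-56783 + (1/8)*197*(7 + 1576)) = 1/(-56783 + (1/8)*197*1583) = 1/(-56783 + 311851/8) = 1/(-142413/8) = -8/142413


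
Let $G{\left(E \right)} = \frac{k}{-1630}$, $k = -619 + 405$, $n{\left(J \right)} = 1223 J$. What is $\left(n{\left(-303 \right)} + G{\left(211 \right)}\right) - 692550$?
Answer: $- \frac{866441878}{815} \approx -1.0631 \cdot 10^{6}$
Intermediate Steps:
$k = -214$
$G{\left(E \right)} = \frac{107}{815}$ ($G{\left(E \right)} = - \frac{214}{-1630} = \left(-214\right) \left(- \frac{1}{1630}\right) = \frac{107}{815}$)
$\left(n{\left(-303 \right)} + G{\left(211 \right)}\right) - 692550 = \left(1223 \left(-303\right) + \frac{107}{815}\right) - 692550 = \left(-370569 + \frac{107}{815}\right) - 692550 = - \frac{302013628}{815} - 692550 = - \frac{866441878}{815}$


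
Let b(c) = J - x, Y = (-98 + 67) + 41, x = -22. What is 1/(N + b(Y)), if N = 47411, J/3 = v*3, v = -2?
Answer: 1/47415 ≈ 2.1090e-5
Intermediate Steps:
J = -18 (J = 3*(-2*3) = 3*(-6) = -18)
Y = 10 (Y = -31 + 41 = 10)
b(c) = 4 (b(c) = -18 - 1*(-22) = -18 + 22 = 4)
1/(N + b(Y)) = 1/(47411 + 4) = 1/47415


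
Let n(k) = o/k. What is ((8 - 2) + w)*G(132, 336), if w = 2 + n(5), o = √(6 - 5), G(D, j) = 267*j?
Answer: 3678192/5 ≈ 7.3564e+5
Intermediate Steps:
o = 1 (o = √1 = 1)
n(k) = 1/k
w = 11/5 (w = 2 + 1/5 = 2 + ⅕ = 11/5 ≈ 2.2000)
((8 - 2) + w)*G(132, 336) = ((8 - 2) + 11/5)*(267*336) = (6 + 11/5)*89712 = (41/5)*89712 = 3678192/5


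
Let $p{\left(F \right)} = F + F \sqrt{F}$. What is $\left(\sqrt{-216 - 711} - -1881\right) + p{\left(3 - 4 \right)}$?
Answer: $1880 - i + 3 i \sqrt{103} \approx 1880.0 + 29.447 i$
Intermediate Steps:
$p{\left(F \right)} = F + F^{\frac{3}{2}}$
$\left(\sqrt{-216 - 711} - -1881\right) + p{\left(3 - 4 \right)} = \left(\sqrt{-216 - 711} - -1881\right) + \left(\left(3 - 4\right) + \left(3 - 4\right)^{\frac{3}{2}}\right) = \left(\sqrt{-927} + 1881\right) + \left(\left(3 - 4\right) + \left(3 - 4\right)^{\frac{3}{2}}\right) = \left(3 i \sqrt{103} + 1881\right) - \left(1 - \left(-1\right)^{\frac{3}{2}}\right) = \left(1881 + 3 i \sqrt{103}\right) - \left(1 + i\right) = 1880 - i + 3 i \sqrt{103}$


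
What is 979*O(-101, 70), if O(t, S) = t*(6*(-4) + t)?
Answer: 12359875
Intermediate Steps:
O(t, S) = t*(-24 + t)
979*O(-101, 70) = 979*(-101*(-24 - 101)) = 979*(-101*(-125)) = 979*12625 = 12359875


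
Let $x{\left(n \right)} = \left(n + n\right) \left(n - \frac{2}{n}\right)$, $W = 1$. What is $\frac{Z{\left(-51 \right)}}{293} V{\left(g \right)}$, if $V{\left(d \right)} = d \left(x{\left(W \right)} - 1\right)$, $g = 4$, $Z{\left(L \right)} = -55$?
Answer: $\frac{660}{293} \approx 2.2526$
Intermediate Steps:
$x{\left(n \right)} = 2 n \left(n - \frac{2}{n}\right)$
$V{\left(d \right)} = - 3 d$ ($V{\left(d \right)} = d \left(\left(-4 + 2 \cdot 1^{2}\right) - 1\right) = d \left(\left(-4 + 2 \cdot 1\right) - 1\right) = d \left(\left(-4 + 2\right) - 1\right) = d \left(-2 - 1\right) = d \left(-3\right) = - 3 d$)
$\frac{Z{\left(-51 \right)}}{293} V{\left(g \right)} = - \frac{55}{293} \left(\left(-3\right) 4\right) = \left(-55\right) \frac{1}{293} \left(-12\right) = \left(- \frac{55}{293}\right) \left(-12\right) = \frac{660}{293}$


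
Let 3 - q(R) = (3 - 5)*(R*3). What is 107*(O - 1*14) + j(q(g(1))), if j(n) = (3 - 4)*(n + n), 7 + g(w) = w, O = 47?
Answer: 3597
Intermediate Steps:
g(w) = -7 + w
q(R) = 3 + 6*R (q(R) = 3 - (3 - 5)*R*3 = 3 - (-2)*3*R = 3 - (-6)*R = 3 + 6*R)
j(n) = -2*n
107*(O - 1*14) + j(q(g(1))) = 107*(47 - 1*14) - 2*(3 + 6*(-7 + 1)) = 107*(47 - 14) - 2*(3 + 6*(-6)) = 107*33 - 2*(3 - 36) = 3531 - 2*(-33) = 3531 + 66 = 3597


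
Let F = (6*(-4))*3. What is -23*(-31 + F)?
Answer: 2369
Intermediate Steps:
F = -72 (F = -24*3 = -72)
-23*(-31 + F) = -23*(-31 - 72) = -23*(-103) = 2369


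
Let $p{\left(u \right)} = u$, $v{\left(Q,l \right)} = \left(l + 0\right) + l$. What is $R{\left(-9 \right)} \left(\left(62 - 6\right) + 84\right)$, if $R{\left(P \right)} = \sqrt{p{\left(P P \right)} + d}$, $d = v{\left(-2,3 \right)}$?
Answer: $140 \sqrt{87} \approx 1305.8$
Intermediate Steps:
$v{\left(Q,l \right)} = 2 l$ ($v{\left(Q,l \right)} = l + l = 2 l$)
$d = 6$ ($d = 2 \cdot 3 = 6$)
$R{\left(P \right)} = \sqrt{6 + P^{2}}$ ($R{\left(P \right)} = \sqrt{P P + 6} = \sqrt{P^{2} + 6} = \sqrt{6 + P^{2}}$)
$R{\left(-9 \right)} \left(\left(62 - 6\right) + 84\right) = \sqrt{6 + \left(-9\right)^{2}} \left(\left(62 - 6\right) + 84\right) = \sqrt{6 + 81} \left(\left(62 - 6\right) + 84\right) = \sqrt{87} \left(56 + 84\right) = \sqrt{87} \cdot 140 = 140 \sqrt{87}$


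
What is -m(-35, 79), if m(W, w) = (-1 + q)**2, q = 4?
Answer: -9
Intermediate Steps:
m(W, w) = 9 (m(W, w) = (-1 + 4)**2 = 3**2 = 9)
-m(-35, 79) = -1*9 = -9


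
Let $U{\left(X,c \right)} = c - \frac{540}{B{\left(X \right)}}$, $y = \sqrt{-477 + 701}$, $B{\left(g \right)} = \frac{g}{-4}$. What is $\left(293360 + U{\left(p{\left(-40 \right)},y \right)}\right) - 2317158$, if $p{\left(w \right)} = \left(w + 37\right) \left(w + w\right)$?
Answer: $-2023789 + 4 \sqrt{14} \approx -2.0238 \cdot 10^{6}$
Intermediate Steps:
$B{\left(g \right)} = - \frac{g}{4}$ ($B{\left(g \right)} = g \left(- \frac{1}{4}\right) = - \frac{g}{4}$)
$p{\left(w \right)} = 2 w \left(37 + w\right)$ ($p{\left(w \right)} = \left(37 + w\right) 2 w = 2 w \left(37 + w\right)$)
$y = 4 \sqrt{14}$ ($y = \sqrt{224} = 4 \sqrt{14} \approx 14.967$)
$U{\left(X,c \right)} = c + \frac{2160}{X}$ ($U{\left(X,c \right)} = c - \frac{540}{\left(- \frac{1}{4}\right) X} = c - 540 \left(- \frac{4}{X}\right) = c - - \frac{2160}{X} = c + \frac{2160}{X}$)
$\left(293360 + U{\left(p{\left(-40 \right)},y \right)}\right) - 2317158 = \left(293360 + \left(4 \sqrt{14} + \frac{2160}{2 \left(-40\right) \left(37 - 40\right)}\right)\right) - 2317158 = \left(293360 + \left(4 \sqrt{14} + \frac{2160}{2 \left(-40\right) \left(-3\right)}\right)\right) - 2317158 = \left(293360 + \left(4 \sqrt{14} + \frac{2160}{240}\right)\right) - 2317158 = \left(293360 + \left(4 \sqrt{14} + 2160 \cdot \frac{1}{240}\right)\right) - 2317158 = \left(293360 + \left(4 \sqrt{14} + 9\right)\right) - 2317158 = \left(293360 + \left(9 + 4 \sqrt{14}\right)\right) - 2317158 = \left(293369 + 4 \sqrt{14}\right) - 2317158 = -2023789 + 4 \sqrt{14}$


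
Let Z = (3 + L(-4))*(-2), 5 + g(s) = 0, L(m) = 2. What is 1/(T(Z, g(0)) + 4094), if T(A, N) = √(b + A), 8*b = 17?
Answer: 32752/134086751 - 6*I*√14/134086751 ≈ 0.00024426 - 1.6743e-7*I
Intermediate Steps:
b = 17/8 (b = (⅛)*17 = 17/8 ≈ 2.1250)
g(s) = -5 (g(s) = -5 + 0 = -5)
Z = -10 (Z = (3 + 2)*(-2) = 5*(-2) = -10)
T(A, N) = √(17/8 + A)
1/(T(Z, g(0)) + 4094) = 1/(√(34 + 16*(-10))/4 + 4094) = 1/(√(34 - 160)/4 + 4094) = 1/(√(-126)/4 + 4094) = 1/((3*I*√14)/4 + 4094) = 1/(3*I*√14/4 + 4094) = 1/(4094 + 3*I*√14/4)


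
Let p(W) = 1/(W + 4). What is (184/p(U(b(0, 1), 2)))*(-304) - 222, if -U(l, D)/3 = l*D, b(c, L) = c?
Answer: -223966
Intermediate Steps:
U(l, D) = -3*D*l (U(l, D) = -3*l*D = -3*D*l)
p(W) = 1/(4 + W)
(184/p(U(b(0, 1), 2)))*(-304) - 222 = (184/(1/(4 - 3*2*0)))*(-304) - 222 = (184/(1/(4 + 0)))*(-304) - 222 = (184/(1/4))*(-304) - 222 = (184/(¼))*(-304) - 222 = (184*4)*(-304) - 222 = 736*(-304) - 222 = -223744 - 222 = -223966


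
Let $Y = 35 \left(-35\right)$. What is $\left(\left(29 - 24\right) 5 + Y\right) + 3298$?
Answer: $2098$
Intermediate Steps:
$Y = -1225$
$\left(\left(29 - 24\right) 5 + Y\right) + 3298 = \left(\left(29 - 24\right) 5 - 1225\right) + 3298 = \left(5 \cdot 5 - 1225\right) + 3298 = \left(25 - 1225\right) + 3298 = -1200 + 3298 = 2098$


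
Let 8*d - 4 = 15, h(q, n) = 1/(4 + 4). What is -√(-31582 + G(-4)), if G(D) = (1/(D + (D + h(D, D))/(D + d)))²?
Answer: -I*√13927493/21 ≈ -177.71*I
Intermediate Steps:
h(q, n) = ⅛ (h(q, n) = 1/8 = ⅛)
d = 19/8 (d = ½ + (⅛)*15 = ½ + 15/8 = 19/8 ≈ 2.3750)
G(D) = (D + (⅛ + D)/(19/8 + D))⁻² (G(D) = (1/(D + (D + ⅛)/(D + 19/8)))² = (1/(D + (⅛ + D)/(19/8 + D)))² = (D + (⅛ + D)/(19/8 + D))⁻²)
-√(-31582 + G(-4)) = -√(-31582 + (19 + 8*(-4))²/(1 + 8*(-4)² + 27*(-4))²) = -√(-31582 + (19 - 32)²/(1 + 8*16 - 108)²) = -√(-31582 + (-13)²/(1 + 128 - 108)²) = -√(-31582 + 169/21²) = -√(-31582 + 169*(1/441)) = -√(-31582 + 169/441) = -√(-13927493/441) = -I*√13927493/21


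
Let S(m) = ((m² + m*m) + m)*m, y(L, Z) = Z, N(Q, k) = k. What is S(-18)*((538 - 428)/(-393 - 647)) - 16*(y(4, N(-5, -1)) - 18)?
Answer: 39089/26 ≈ 1503.4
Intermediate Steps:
S(m) = m*(m + 2*m²) (S(m) = ((m² + m²) + m)*m = (2*m² + m)*m = (m + 2*m²)*m = m*(m + 2*m²))
S(-18)*((538 - 428)/(-393 - 647)) - 16*(y(4, N(-5, -1)) - 18) = ((-18)²*(1 + 2*(-18)))*((538 - 428)/(-393 - 647)) - 16*(-1 - 18) = (324*(1 - 36))*(110/(-1040)) - 16*(-19) = (324*(-35))*(110*(-1/1040)) + 304 = -11340*(-11/104) + 304 = 31185/26 + 304 = 39089/26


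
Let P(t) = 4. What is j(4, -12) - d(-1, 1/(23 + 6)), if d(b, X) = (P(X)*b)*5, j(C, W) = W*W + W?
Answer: 152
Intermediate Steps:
j(C, W) = W + W² (j(C, W) = W² + W = W + W²)
d(b, X) = 20*b (d(b, X) = (4*b)*5 = 20*b)
j(4, -12) - d(-1, 1/(23 + 6)) = -12*(1 - 12) - 20*(-1) = -12*(-11) - 1*(-20) = 132 + 20 = 152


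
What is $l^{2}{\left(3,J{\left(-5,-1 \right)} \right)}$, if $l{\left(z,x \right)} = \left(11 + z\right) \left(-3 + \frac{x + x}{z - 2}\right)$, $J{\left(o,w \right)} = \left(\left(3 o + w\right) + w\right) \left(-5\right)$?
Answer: $5466244$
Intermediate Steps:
$J{\left(o,w \right)} = - 15 o - 10 w$ ($J{\left(o,w \right)} = \left(\left(w + 3 o\right) + w\right) \left(-5\right) = \left(2 w + 3 o\right) \left(-5\right) = - 15 o - 10 w$)
$l{\left(z,x \right)} = \left(-3 + \frac{2 x}{-2 + z}\right) \left(11 + z\right)$ ($l{\left(z,x \right)} = \left(11 + z\right) \left(-3 + \frac{2 x}{-2 + z}\right) = \left(-3 + \frac{2 x}{-2 + z}\right) \left(11 + z\right)$)
$l^{2}{\left(3,J{\left(-5,-1 \right)} \right)} = \left(\frac{66 - 81 - 3 \cdot 3^{2} + 22 \left(\left(-15\right) \left(-5\right) - -10\right) + 2 \left(\left(-15\right) \left(-5\right) - -10\right) 3}{-2 + 3}\right)^{2} = \left(\frac{66 - 81 - 27 + 22 \left(75 + 10\right) + 2 \left(75 + 10\right) 3}{1}\right)^{2} = \left(1 \left(66 - 81 - 27 + 22 \cdot 85 + 2 \cdot 85 \cdot 3\right)\right)^{2} = \left(1 \left(66 - 81 - 27 + 1870 + 510\right)\right)^{2} = \left(1 \cdot 2338\right)^{2} = 2338^{2} = 5466244$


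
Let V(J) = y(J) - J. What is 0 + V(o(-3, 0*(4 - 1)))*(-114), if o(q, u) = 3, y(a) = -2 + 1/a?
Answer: 532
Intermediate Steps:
V(J) = -2 + 1/J - J (V(J) = (-2 + 1/J) - J = -2 + 1/J - J)
0 + V(o(-3, 0*(4 - 1)))*(-114) = 0 + (-2 + 1/3 - 1*3)*(-114) = 0 + (-2 + 1/3 - 3)*(-114) = 0 - 14/3*(-114) = 0 + 532 = 532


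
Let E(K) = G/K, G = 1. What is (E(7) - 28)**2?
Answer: 38025/49 ≈ 776.02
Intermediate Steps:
E(K) = 1/K
(E(7) - 28)**2 = (1/7 - 28)**2 = (-195/7)**2 = 38025/49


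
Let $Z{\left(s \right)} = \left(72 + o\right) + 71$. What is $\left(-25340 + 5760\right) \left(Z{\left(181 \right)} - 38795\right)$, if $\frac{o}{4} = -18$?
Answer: $758215920$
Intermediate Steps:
$o = -72$ ($o = 4 \left(-18\right) = -72$)
$Z{\left(s \right)} = 71$ ($Z{\left(s \right)} = \left(72 - 72\right) + 71 = 0 + 71 = 71$)
$\left(-25340 + 5760\right) \left(Z{\left(181 \right)} - 38795\right) = \left(-25340 + 5760\right) \left(71 - 38795\right) = \left(-19580\right) \left(-38724\right) = 758215920$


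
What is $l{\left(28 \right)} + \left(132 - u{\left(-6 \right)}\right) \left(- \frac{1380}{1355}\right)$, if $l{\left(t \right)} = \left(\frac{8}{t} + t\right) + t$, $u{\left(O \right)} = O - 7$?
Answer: $- \frac{173366}{1897} \approx -91.39$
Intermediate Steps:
$u{\left(O \right)} = -7 + O$
$l{\left(t \right)} = 2 t + \frac{8}{t}$ ($l{\left(t \right)} = \left(t + \frac{8}{t}\right) + t = 2 t + \frac{8}{t}$)
$l{\left(28 \right)} + \left(132 - u{\left(-6 \right)}\right) \left(- \frac{1380}{1355}\right) = \left(2 \cdot 28 + \frac{8}{28}\right) + \left(132 - \left(-7 - 6\right)\right) \left(- \frac{1380}{1355}\right) = \left(56 + 8 \cdot \frac{1}{28}\right) + \left(132 - -13\right) \left(\left(-1380\right) \frac{1}{1355}\right) = \left(56 + \frac{2}{7}\right) + \left(132 + 13\right) \left(- \frac{276}{271}\right) = \frac{394}{7} + 145 \left(- \frac{276}{271}\right) = \frac{394}{7} - \frac{40020}{271} = - \frac{173366}{1897}$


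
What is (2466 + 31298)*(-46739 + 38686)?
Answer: -271901492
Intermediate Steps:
(2466 + 31298)*(-46739 + 38686) = 33764*(-8053) = -271901492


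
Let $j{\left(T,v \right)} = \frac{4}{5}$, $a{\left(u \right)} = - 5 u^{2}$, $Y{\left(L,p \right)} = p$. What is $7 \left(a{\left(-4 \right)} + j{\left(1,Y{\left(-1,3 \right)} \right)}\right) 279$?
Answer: $- \frac{773388}{5} \approx -1.5468 \cdot 10^{5}$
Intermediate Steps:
$j{\left(T,v \right)} = \frac{4}{5}$ ($j{\left(T,v \right)} = 4 \cdot \frac{1}{5} = \frac{4}{5}$)
$7 \left(a{\left(-4 \right)} + j{\left(1,Y{\left(-1,3 \right)} \right)}\right) 279 = 7 \left(- 5 \left(-4\right)^{2} + \frac{4}{5}\right) 279 = 7 \left(\left(-5\right) 16 + \frac{4}{5}\right) 279 = 7 \left(-80 + \frac{4}{5}\right) 279 = 7 \left(- \frac{396}{5}\right) 279 = \left(- \frac{2772}{5}\right) 279 = - \frac{773388}{5}$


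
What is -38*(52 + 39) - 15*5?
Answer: -3533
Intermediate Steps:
-38*(52 + 39) - 15*5 = -38*91 - 75 = -3458 - 75 = -3533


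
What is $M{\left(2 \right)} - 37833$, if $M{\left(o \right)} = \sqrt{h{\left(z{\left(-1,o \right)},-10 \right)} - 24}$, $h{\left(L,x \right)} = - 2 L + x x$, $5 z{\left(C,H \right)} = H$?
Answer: $-37833 + \frac{2 \sqrt{470}}{5} \approx -37824.0$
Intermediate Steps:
$z{\left(C,H \right)} = \frac{H}{5}$
$h{\left(L,x \right)} = x^{2} - 2 L$ ($h{\left(L,x \right)} = - 2 L + x^{2} = x^{2} - 2 L$)
$M{\left(o \right)} = \sqrt{76 - \frac{2 o}{5}}$ ($M{\left(o \right)} = \sqrt{\left(\left(-10\right)^{2} - 2 \frac{o}{5}\right) - 24} = \sqrt{\left(100 - \frac{2 o}{5}\right) - 24} = \sqrt{76 - \frac{2 o}{5}}$)
$M{\left(2 \right)} - 37833 = \frac{\sqrt{1900 - 20}}{5} - 37833 = \frac{\sqrt{1880}}{5} - 37833 = \frac{2 \sqrt{470}}{5} - 37833 = -37833 + \frac{2 \sqrt{470}}{5}$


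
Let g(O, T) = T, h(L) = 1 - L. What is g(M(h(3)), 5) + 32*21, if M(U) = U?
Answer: 677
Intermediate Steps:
g(M(h(3)), 5) + 32*21 = 5 + 32*21 = 5 + 672 = 677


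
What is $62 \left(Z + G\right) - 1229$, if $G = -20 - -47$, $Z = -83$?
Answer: $-4701$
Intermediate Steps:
$G = 27$ ($G = -20 + 47 = 27$)
$62 \left(Z + G\right) - 1229 = 62 \left(-83 + 27\right) - 1229 = 62 \left(-56\right) - 1229 = -3472 - 1229 = -4701$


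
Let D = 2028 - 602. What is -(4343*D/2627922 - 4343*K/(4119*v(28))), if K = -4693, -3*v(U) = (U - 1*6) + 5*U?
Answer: 6334547795/70953894 ≈ 89.277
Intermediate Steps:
v(U) = 2 - 2*U (v(U) = -((U - 1*6) + 5*U)/3 = -((U - 6) + 5*U)/3 = -((-6 + U) + 5*U)/3 = -(-6 + 6*U)/3 = 2 - 2*U)
D = 1426
-(4343*D/2627922 - 4343*K/(4119*v(28))) = -(3096559/1313961 + 20381699/(4119*(2 - 2*28))) = -(3096559/1313961 + 20381699/(4119*(2 - 56))) = -8686/((-8238/(-713/319 - 4693/(-54)))) = -8686/((-8238/(-713/319 - 4693*(-1/54)))) = -8686/((-8238/(-713/319 + 4693/54))) = -8686/((-8238/1458565/17226)) = -8686/((-8238*17226/1458565)) = -8686/(-141907788/1458565) = -8686*(-1458565/141907788) = 6334547795/70953894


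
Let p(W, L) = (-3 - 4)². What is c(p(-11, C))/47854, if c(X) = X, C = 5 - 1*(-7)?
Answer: 49/47854 ≈ 0.0010239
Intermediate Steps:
C = 12 (C = 5 + 7 = 12)
p(W, L) = 49 (p(W, L) = (-7)² = 49)
c(p(-11, C))/47854 = 49/47854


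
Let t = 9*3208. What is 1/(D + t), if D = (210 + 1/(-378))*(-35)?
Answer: 54/1162193 ≈ 4.6464e-5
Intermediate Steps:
t = 28872
D = -396895/54 (D = (210 - 1/378)*(-35) = (79379/378)*(-35) = -396895/54 ≈ -7349.9)
1/(D + t) = 1/(-396895/54 + 28872) = 1/(1162193/54) = 54/1162193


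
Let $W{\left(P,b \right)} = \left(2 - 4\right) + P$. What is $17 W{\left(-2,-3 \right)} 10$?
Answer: $-680$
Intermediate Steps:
$W{\left(P,b \right)} = -2 + P$
$17 W{\left(-2,-3 \right)} 10 = 17 \left(-2 - 2\right) 10 = 17 \left(-4\right) 10 = \left(-68\right) 10 = -680$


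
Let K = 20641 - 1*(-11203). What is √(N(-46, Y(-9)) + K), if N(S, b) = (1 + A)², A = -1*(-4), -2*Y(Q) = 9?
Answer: 3*√3541 ≈ 178.52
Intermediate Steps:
Y(Q) = -9/2 (Y(Q) = -½*9 = -9/2)
A = 4
K = 31844 (K = 20641 + 11203 = 31844)
N(S, b) = 25 (N(S, b) = (1 + 4)² = 5² = 25)
√(N(-46, Y(-9)) + K) = √(25 + 31844) = √31869 = 3*√3541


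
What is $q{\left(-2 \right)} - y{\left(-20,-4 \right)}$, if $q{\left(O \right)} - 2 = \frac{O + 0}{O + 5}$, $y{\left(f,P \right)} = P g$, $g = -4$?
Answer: $- \frac{44}{3} \approx -14.667$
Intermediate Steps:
$y{\left(f,P \right)} = - 4 P$ ($y{\left(f,P \right)} = P \left(-4\right) = - 4 P$)
$q{\left(O \right)} = 2 + \frac{O}{5 + O}$ ($q{\left(O \right)} = 2 + \frac{O + 0}{O + 5} = 2 + \frac{O}{5 + O}$)
$q{\left(-2 \right)} - y{\left(-20,-4 \right)} = \frac{10 + 3 \left(-2\right)}{5 - 2} - \left(-4\right) \left(-4\right) = \frac{10 - 6}{3} - 16 = \frac{1}{3} \cdot 4 - 16 = \frac{4}{3} - 16 = - \frac{44}{3}$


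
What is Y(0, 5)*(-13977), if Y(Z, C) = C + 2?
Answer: -97839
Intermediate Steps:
Y(Z, C) = 2 + C
Y(0, 5)*(-13977) = (2 + 5)*(-13977) = 7*(-13977) = -97839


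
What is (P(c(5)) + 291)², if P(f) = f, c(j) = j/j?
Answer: 85264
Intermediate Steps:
c(j) = 1
(P(c(5)) + 291)² = (1 + 291)² = 292² = 85264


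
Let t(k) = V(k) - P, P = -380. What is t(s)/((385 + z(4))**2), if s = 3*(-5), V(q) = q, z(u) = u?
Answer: 365/151321 ≈ 0.0024121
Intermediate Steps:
s = -15
t(k) = 380 + k (t(k) = k - 1*(-380) = k + 380 = 380 + k)
t(s)/((385 + z(4))**2) = (380 - 15)/((385 + 4)**2) = 365/(389**2) = 365/151321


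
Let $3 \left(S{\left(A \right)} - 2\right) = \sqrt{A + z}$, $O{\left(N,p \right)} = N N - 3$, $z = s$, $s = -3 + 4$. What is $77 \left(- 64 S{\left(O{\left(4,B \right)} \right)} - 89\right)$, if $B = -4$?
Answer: $-16709 - \frac{4928 \sqrt{14}}{3} \approx -22855.0$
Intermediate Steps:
$s = 1$
$z = 1$
$O{\left(N,p \right)} = -3 + N^{2}$ ($O{\left(N,p \right)} = N^{2} - 3 = -3 + N^{2}$)
$S{\left(A \right)} = 2 + \frac{\sqrt{1 + A}}{3}$ ($S{\left(A \right)} = 2 + \frac{\sqrt{A + 1}}{3} = 2 + \frac{\sqrt{1 + A}}{3}$)
$77 \left(- 64 S{\left(O{\left(4,B \right)} \right)} - 89\right) = 77 \left(- 64 \left(2 + \frac{\sqrt{1 - \left(3 - 4^{2}\right)}}{3}\right) - 89\right) = 77 \left(- 64 \left(2 + \frac{\sqrt{1 + \left(-3 + 16\right)}}{3}\right) - 89\right) = 77 \left(- 64 \left(2 + \frac{\sqrt{1 + 13}}{3}\right) - 89\right) = 77 \left(- 64 \left(2 + \frac{\sqrt{14}}{3}\right) - 89\right) = 77 \left(\left(-128 - \frac{64 \sqrt{14}}{3}\right) - 89\right) = 77 \left(-217 - \frac{64 \sqrt{14}}{3}\right) = -16709 - \frac{4928 \sqrt{14}}{3}$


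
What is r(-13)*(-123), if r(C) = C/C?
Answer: -123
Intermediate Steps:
r(C) = 1
r(-13)*(-123) = 1*(-123) = -123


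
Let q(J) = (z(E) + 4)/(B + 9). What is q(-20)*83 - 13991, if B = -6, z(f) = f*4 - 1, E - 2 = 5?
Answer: -39400/3 ≈ -13133.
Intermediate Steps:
E = 7 (E = 2 + 5 = 7)
z(f) = -1 + 4*f (z(f) = 4*f - 1 = -1 + 4*f)
q(J) = 31/3 (q(J) = ((-1 + 4*7) + 4)/(-6 + 9) = ((-1 + 28) + 4)/3 = (27 + 4)*(1/3) = 31*(1/3) = 31/3)
q(-20)*83 - 13991 = (31/3)*83 - 13991 = 2573/3 - 13991 = -39400/3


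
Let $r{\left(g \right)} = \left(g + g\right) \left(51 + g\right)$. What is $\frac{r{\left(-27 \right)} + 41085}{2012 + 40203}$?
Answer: $\frac{39789}{42215} \approx 0.94253$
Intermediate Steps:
$r{\left(g \right)} = 2 g \left(51 + g\right)$
$\frac{r{\left(-27 \right)} + 41085}{2012 + 40203} = \frac{2 \left(-27\right) \left(51 - 27\right) + 41085}{2012 + 40203} = \frac{2 \left(-27\right) 24 + 41085}{42215} = \left(-1296 + 41085\right) \frac{1}{42215} = 39789 \cdot \frac{1}{42215} = \frac{39789}{42215}$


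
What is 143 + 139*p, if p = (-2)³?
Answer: -969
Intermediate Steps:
p = -8
143 + 139*p = 143 + 139*(-8) = 143 - 1112 = -969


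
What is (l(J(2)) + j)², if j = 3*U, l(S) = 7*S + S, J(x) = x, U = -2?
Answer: 100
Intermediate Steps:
l(S) = 8*S
j = -6 (j = 3*(-2) = -6)
(l(J(2)) + j)² = (8*2 - 6)² = (16 - 6)² = 10² = 100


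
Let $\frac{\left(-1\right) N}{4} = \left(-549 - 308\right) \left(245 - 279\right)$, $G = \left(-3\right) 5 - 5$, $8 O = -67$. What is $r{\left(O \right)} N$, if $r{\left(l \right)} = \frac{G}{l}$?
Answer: $- \frac{18648320}{67} \approx -2.7833 \cdot 10^{5}$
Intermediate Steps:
$O = - \frac{67}{8}$ ($O = \frac{1}{8} \left(-67\right) = - \frac{67}{8} \approx -8.375$)
$G = -20$ ($G = -15 - 5 = -20$)
$r{\left(l \right)} = - \frac{20}{l}$
$N = -116552$ ($N = - 4 \left(-549 - 308\right) \left(245 - 279\right) = - 4 \left(\left(-857\right) \left(-34\right)\right) = \left(-4\right) 29138 = -116552$)
$r{\left(O \right)} N = - \frac{20}{- \frac{67}{8}} \left(-116552\right) = \left(-20\right) \left(- \frac{8}{67}\right) \left(-116552\right) = \frac{160}{67} \left(-116552\right) = - \frac{18648320}{67}$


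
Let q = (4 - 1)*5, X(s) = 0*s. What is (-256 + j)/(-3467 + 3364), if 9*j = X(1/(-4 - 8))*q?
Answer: 256/103 ≈ 2.4854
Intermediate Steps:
X(s) = 0
q = 15 (q = 3*5 = 15)
j = 0 (j = (0*15)/9 = (1/9)*0 = 0)
(-256 + j)/(-3467 + 3364) = (-256 + 0)/(-3467 + 3364) = -256/(-103) = -256*(-1/103) = 256/103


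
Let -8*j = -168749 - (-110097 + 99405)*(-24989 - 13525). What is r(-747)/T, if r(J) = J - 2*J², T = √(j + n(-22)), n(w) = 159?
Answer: -2233530*√823923418/411961709 ≈ -155.62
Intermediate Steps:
j = 411960437/8 (j = -(-168749 - (-110097 + 99405)*(-24989 - 13525))/8 = -(-168749 - (-10692)*(-38514))/8 = -(-168749 - 1*411791688)/8 = -(-168749 - 411791688)/8 = -⅛*(-411960437) = 411960437/8 ≈ 5.1495e+7)
T = √823923418/4 (T = √(411960437/8 + 159) = √(411961709/8) = √823923418/4 ≈ 7176.0)
r(-747)/T = (-747*(1 - 2*(-747)))/((√823923418/4)) = (-747*(1 + 1494))*(2*√823923418/411961709) = (-747*1495)*(2*√823923418/411961709) = -2233530*√823923418/411961709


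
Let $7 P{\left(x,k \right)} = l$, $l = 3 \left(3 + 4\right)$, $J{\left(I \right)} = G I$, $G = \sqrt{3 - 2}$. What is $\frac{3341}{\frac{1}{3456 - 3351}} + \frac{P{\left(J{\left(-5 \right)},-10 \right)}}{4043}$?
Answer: $\frac{1418304618}{4043} \approx 3.5081 \cdot 10^{5}$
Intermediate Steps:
$G = 1$ ($G = \sqrt{1} = 1$)
$J{\left(I \right)} = I$ ($J{\left(I \right)} = 1 I = I$)
$l = 21$ ($l = 3 \cdot 7 = 21$)
$P{\left(x,k \right)} = 3$ ($P{\left(x,k \right)} = \frac{1}{7} \cdot 21 = 3$)
$\frac{3341}{\frac{1}{3456 - 3351}} + \frac{P{\left(J{\left(-5 \right)},-10 \right)}}{4043} = \frac{3341}{\frac{1}{3456 - 3351}} + \frac{3}{4043} = \frac{3341}{\frac{1}{105}} + 3 \cdot \frac{1}{4043} = 3341 \frac{1}{\frac{1}{105}} + \frac{3}{4043} = 3341 \cdot 105 + \frac{3}{4043} = 350805 + \frac{3}{4043} = \frac{1418304618}{4043}$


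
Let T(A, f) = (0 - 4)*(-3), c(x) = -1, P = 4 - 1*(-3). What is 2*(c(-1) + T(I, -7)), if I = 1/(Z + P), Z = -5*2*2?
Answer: 22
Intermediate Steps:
Z = -20 (Z = -10*2 = -20)
P = 7 (P = 4 + 3 = 7)
I = -1/13 (I = 1/(-20 + 7) = 1/(-13) = -1/13 ≈ -0.076923)
T(A, f) = 12 (T(A, f) = -4*(-3) = 12)
2*(c(-1) + T(I, -7)) = 2*(-1 + 12) = 2*11 = 22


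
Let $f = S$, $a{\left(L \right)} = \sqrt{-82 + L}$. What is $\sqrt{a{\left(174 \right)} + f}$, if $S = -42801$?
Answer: $\sqrt{-42801 + 2 \sqrt{23}} \approx 206.86 i$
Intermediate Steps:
$f = -42801$
$\sqrt{a{\left(174 \right)} + f} = \sqrt{\sqrt{-82 + 174} - 42801} = \sqrt{\sqrt{92} - 42801} = \sqrt{2 \sqrt{23} - 42801} = \sqrt{-42801 + 2 \sqrt{23}}$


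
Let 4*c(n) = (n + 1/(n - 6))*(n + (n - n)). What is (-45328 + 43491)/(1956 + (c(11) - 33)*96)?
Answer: -9185/8724 ≈ -1.0528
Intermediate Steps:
c(n) = n*(n + 1/(-6 + n))/4 (c(n) = ((n + 1/(n - 6))*(n + (n - n)))/4 = ((n + 1/(-6 + n))*(n + 0))/4 = ((n + 1/(-6 + n))*n)/4 = (n*(n + 1/(-6 + n)))/4 = n*(n + 1/(-6 + n))/4)
(-45328 + 43491)/(1956 + (c(11) - 33)*96) = (-45328 + 43491)/(1956 + ((1/4)*11*(1 + 11**2 - 6*11)/(-6 + 11) - 33)*96) = -1837/(1956 + ((1/4)*11*(1 + 121 - 66)/5 - 33)*96) = -1837/(1956 + ((1/4)*11*(1/5)*56 - 33)*96) = -1837/(1956 + (154/5 - 33)*96) = -1837/(1956 - 11/5*96) = -1837/(1956 - 1056/5) = -1837/8724/5 = -1837*5/8724 = -9185/8724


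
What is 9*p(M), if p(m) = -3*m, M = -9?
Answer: 243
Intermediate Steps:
9*p(M) = 9*(-3*(-9)) = 9*27 = 243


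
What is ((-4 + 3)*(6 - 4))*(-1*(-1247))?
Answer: -2494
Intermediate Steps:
((-4 + 3)*(6 - 4))*(-1*(-1247)) = -1*2*1247 = -2*1247 = -2494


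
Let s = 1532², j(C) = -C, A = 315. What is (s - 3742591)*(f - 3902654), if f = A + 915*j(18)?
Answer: 5468960519703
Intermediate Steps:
f = -16155 (f = 315 + 915*(-1*18) = 315 + 915*(-18) = 315 - 16470 = -16155)
s = 2347024
(s - 3742591)*(f - 3902654) = (2347024 - 3742591)*(-16155 - 3902654) = -1395567*(-3918809) = 5468960519703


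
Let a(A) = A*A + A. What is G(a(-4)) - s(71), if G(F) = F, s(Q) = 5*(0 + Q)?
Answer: -343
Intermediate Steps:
s(Q) = 5*Q
a(A) = A + A² (a(A) = A² + A = A + A²)
G(a(-4)) - s(71) = -4*(1 - 4) - 5*71 = -4*(-3) - 1*355 = 12 - 355 = -343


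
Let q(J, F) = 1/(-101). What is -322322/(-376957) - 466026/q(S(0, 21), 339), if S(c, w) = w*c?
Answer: 362098946396/7693 ≈ 4.7069e+7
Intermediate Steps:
S(c, w) = c*w
q(J, F) = -1/101
-322322/(-376957) - 466026/q(S(0, 21), 339) = -322322/(-376957) - 466026/(-1/101) = -322322*(-1/376957) - 466026*(-101) = 6578/7693 + 47068626 = 362098946396/7693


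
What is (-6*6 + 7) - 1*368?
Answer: -397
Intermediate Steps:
(-6*6 + 7) - 1*368 = (-36 + 7) - 368 = -29 - 368 = -397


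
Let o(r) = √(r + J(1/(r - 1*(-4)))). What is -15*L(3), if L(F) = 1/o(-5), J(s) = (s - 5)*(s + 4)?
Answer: 15*I*√23/23 ≈ 3.1277*I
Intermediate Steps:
J(s) = (-5 + s)*(4 + s)
o(r) = √(-20 + r + (4 + r)⁻² - 1/(4 + r)) (o(r) = √(r + (-20 + (1/(r - 1*(-4)))² - 1/(r - 1*(-4)))) = √(r + (-20 + (1/(r + 4))² - 1/(r + 4))) = √(r + (-20 + (1/(4 + r))² - 1/(4 + r))) = √(r + (-20 + (4 + r)⁻² - 1/(4 + r))) = √(-20 + r + (4 + r)⁻² - 1/(4 + r)))
L(F) = -I*√23/23 (L(F) = 1/(√((4 - 5 - (4 - 5)² + (4 - 5)³*(-20 - 5))/(4 - 5)³)) = 1/(√((4 - 5 - 1*(-1)² + (-1)³*(-25))/(-1)³)) = 1/(√(-(4 - 5 - 1*1 - 1*(-25)))) = 1/(√(-(4 - 5 - 1 + 25))) = 1/(√(-1*23)) = 1/(√(-23)) = 1/(I*√23) = -I*√23/23)
-15*L(3) = -(-15)*I*√23/23 = 15*I*√23/23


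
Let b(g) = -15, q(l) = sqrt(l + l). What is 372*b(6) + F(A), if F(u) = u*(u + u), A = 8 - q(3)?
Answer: -5440 - 32*sqrt(6) ≈ -5518.4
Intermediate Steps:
q(l) = sqrt(2)*sqrt(l) (q(l) = sqrt(2*l) = sqrt(2)*sqrt(l))
A = 8 - sqrt(6) (A = 8 - sqrt(2)*sqrt(3) = 8 - sqrt(6) ≈ 5.5505)
F(u) = 2*u**2 (F(u) = u*(2*u) = 2*u**2)
372*b(6) + F(A) = 372*(-15) + 2*(8 - sqrt(6))**2 = -5580 + 2*(8 - sqrt(6))**2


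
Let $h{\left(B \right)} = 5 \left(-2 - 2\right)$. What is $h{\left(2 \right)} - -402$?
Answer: $382$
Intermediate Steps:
$h{\left(B \right)} = -20$ ($h{\left(B \right)} = 5 \left(-4\right) = -20$)
$h{\left(2 \right)} - -402 = -20 - -402 = -20 + 402 = 382$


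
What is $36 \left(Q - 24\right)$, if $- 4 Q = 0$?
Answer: $-864$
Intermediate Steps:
$Q = 0$ ($Q = \left(- \frac{1}{4}\right) 0 = 0$)
$36 \left(Q - 24\right) = 36 \left(0 - 24\right) = 36 \left(-24\right) = -864$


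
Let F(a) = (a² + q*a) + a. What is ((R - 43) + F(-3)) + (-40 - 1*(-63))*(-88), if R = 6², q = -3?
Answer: -2016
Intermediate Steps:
R = 36
F(a) = a² - 2*a (F(a) = (a² - 3*a) + a = a² - 2*a)
((R - 43) + F(-3)) + (-40 - 1*(-63))*(-88) = ((36 - 43) - 3*(-2 - 3)) + (-40 - 1*(-63))*(-88) = (-7 - 3*(-5)) + (-40 + 63)*(-88) = (-7 + 15) + 23*(-88) = 8 - 2024 = -2016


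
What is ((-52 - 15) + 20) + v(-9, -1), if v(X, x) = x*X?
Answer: -38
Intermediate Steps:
v(X, x) = X*x
((-52 - 15) + 20) + v(-9, -1) = ((-52 - 15) + 20) - 9*(-1) = (-67 + 20) + 9 = -47 + 9 = -38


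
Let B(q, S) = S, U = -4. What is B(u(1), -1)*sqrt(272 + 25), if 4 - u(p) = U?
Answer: -3*sqrt(33) ≈ -17.234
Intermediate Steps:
u(p) = 8 (u(p) = 4 - 1*(-4) = 4 + 4 = 8)
B(u(1), -1)*sqrt(272 + 25) = -sqrt(272 + 25) = -sqrt(297) = -3*sqrt(33)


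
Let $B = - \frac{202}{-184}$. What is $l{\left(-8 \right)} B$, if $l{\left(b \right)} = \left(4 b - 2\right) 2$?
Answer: $- \frac{1717}{23} \approx -74.652$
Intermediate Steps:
$B = \frac{101}{92}$ ($B = \left(-202\right) \left(- \frac{1}{184}\right) = \frac{101}{92} \approx 1.0978$)
$l{\left(b \right)} = -4 + 8 b$ ($l{\left(b \right)} = \left(-2 + 4 b\right) 2 = -4 + 8 b$)
$l{\left(-8 \right)} B = \left(-4 + 8 \left(-8\right)\right) \frac{101}{92} = \left(-4 - 64\right) \frac{101}{92} = \left(-68\right) \frac{101}{92} = - \frac{1717}{23}$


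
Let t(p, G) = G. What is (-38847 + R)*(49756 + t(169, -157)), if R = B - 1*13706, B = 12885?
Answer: -1967493132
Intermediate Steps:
R = -821 (R = 12885 - 1*13706 = 12885 - 13706 = -821)
(-38847 + R)*(49756 + t(169, -157)) = (-38847 - 821)*(49756 - 157) = -39668*49599 = -1967493132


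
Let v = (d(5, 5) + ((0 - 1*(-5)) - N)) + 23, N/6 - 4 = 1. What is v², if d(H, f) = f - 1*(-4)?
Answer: 49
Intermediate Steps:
N = 30 (N = 24 + 6*1 = 24 + 6 = 30)
d(H, f) = 4 + f (d(H, f) = f + 4 = 4 + f)
v = 7 (v = ((4 + 5) + ((0 - 1*(-5)) - 1*30)) + 23 = (9 + ((0 + 5) - 30)) + 23 = (9 + (5 - 30)) + 23 = (9 - 25) + 23 = -16 + 23 = 7)
v² = 7² = 49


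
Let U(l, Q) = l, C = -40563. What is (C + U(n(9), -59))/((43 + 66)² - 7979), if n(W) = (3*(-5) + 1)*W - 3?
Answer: -20346/1951 ≈ -10.428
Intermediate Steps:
n(W) = -3 - 14*W (n(W) = (-15 + 1)*W - 3 = -14*W - 3 = -3 - 14*W)
(C + U(n(9), -59))/((43 + 66)² - 7979) = (-40563 + (-3 - 14*9))/((43 + 66)² - 7979) = (-40563 + (-3 - 126))/(109² - 7979) = (-40563 - 129)/(11881 - 7979) = -40692/3902 = -40692*1/3902 = -20346/1951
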